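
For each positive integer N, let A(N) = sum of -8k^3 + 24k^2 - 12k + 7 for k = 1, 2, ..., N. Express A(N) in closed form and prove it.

A(N) = -N(2N^3 - 4N^2 - 4N - 5)

We claim A(N) = -N(2N^3 - 4N^2 - 4N - 5) for all N ≥ 1.
Base case (N = 1): A(1) = 11, and the closed form gives 11. They agree.
Inductive step: suppose the statement holds for some k ≥ 1, so A(k) = k(-2k^3 + 4k^2 + 4k + 5).
Then A(k+1) = A(k) + (-8k^3 + 12k + 11) = (k(-2k^3 + 4k^2 + 4k + 5)) + (-8k^3 + 12k + 11).
Simplifying, A(k+1) = -(k + 1)(2k^3 + 2k^2 - 6k - 11) = -(k+1)(2(k+1)^3 - 4(k+1)^2 - 4(k+1) - 5),
which is the closed form with N = k+1.
By induction, the statement is established for all N ≥ 1.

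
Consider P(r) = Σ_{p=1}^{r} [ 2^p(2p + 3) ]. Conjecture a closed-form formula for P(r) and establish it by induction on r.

We claim P(r) = 2·2^r(2r + 1) - 2 for all r ≥ 1.
Base step (r = 1): P(1) = 10, and the closed form gives 10. They agree.
Inductive step: suppose the statement holds for some p ≥ 1, so P(p) = 2·2^p(2p + 1) - 2.
Then P(p+1) = P(p) + (2^(p + 1)(2p + 5)) = (2·2^p(2p + 1) - 2) + (2^(p + 1)(2p + 5)).
Simplifying, P(p+1) = 8·2^p·p + 12·2^p - 2 = 2·2^(p+1)(2(p+1) + 1) - 2,
which is the closed form with r = p+1.
Hence, by induction on r, the claim holds for every r ≥ 1.

P(r) = 2·2^r(2r + 1) - 2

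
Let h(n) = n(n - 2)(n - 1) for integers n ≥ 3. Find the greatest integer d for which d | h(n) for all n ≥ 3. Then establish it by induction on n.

Computing the first values: h(3) = 6 and h(4) = 24; gcd(6, 24) = 6, so d ≤ 6.
We prove 6 | n(n - 2)(n - 1) for all n ≥ 3 by induction on n.
Base case (n = 3): h(3) = 6 = 6·(1), so 6 | h(3).
Inductive step: suppose the statement holds for some r ≥ 3, i.e. 6 | h(r). Then
h(r+1) − h(r) = (r-1)·r·(r+1) − (r-2)·(r-1)·r = (r-1)·r·[(r+1) − (r-2)] = 3·(r-1)·r. The product of 2 consecutive integers is divisible by (2)! = 2, so h(r+1) − h(r) is divisible by 3·2 = 6. By the inductive hypothesis 6 | h(r), hence 6 | h(r+1).
By the principle of mathematical induction, the result holds for all n ≥ 3.
Therefore the largest such d is 6.

d = 6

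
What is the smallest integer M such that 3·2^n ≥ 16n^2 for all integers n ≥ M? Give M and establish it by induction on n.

At n = 8: 768 < 1024, so the inequality fails and M ≥ 9. We prove 3·2^n ≥ 16n^2 for all n ≥ 9.
When n = 9: 3·2^n = 1536 and 16n^2 = 1296, so 1536 ≥ 1296.
For the inductive step, assume it holds for an arbitrary m ≥ 9, so 3·2^m ≥ 16m^2.
Then 3·2^(m + 1) = 2·(3·2^m) ≥ 2·(16m^2).
Also, for m ≥ 9 we have 2·(16m^2) ≥ 16(m+1)^2, since 2 ≥ (1 + 1/m)^2 for all m ≥ 9.
Combining, 3·2^(m + 1) ≥ 16(m+1)^2.
By induction, the statement is established for all n ≥ 9.
Hence the smallest such M is 9.

M = 9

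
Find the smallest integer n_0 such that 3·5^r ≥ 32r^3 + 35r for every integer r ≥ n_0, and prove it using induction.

At r = 4: 1875 < 2188, so the inequality fails and n_0 ≥ 5. We prove 3·5^r ≥ 32r^3 + 35r for all r ≥ 5.
Base case (r = 5): 3·5^r = 9375 and 32r^3 + 35r = 4175, so 9375 ≥ 4175.
Suppose the result is true for r = m, so 3·5^m ≥ 32m^3 + 35m.
Then 3·5^(m + 1) = 5·(3·5^m) ≥ 5·(32m^3 + 35m).
Also, for m ≥ 5 we have 5·(32m^3 + 35m) ≥ 32(m+1)^3 + 35(m+1), since 5·(32m^3 + 35m) − (32(m+1)^3 + 35(m+1)) = 128m^3 - 96m^2 + 44m - 67, which is nonnegative for all m ≥ 5.
Combining, 3·5^(m + 1) ≥ 32(m+1)^3 + 35(m+1).
This completes the induction.
Hence the smallest such n_0 is 5.

n_0 = 5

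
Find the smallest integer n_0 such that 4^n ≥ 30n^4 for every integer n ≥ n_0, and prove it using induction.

n_0 = 9

At n = 8: 65536 < 122880, so the inequality fails and n_0 ≥ 9. We prove 4^n ≥ 30n^4 for all n ≥ 9.
Base step (n = 9): 4^n = 262144 and 30n^4 = 196830, so 262144 ≥ 196830.
For the inductive step, assume it holds for an arbitrary p ≥ 9, so 4^p ≥ 30p^4.
Then 4^(p + 1) = 4·(4^p) ≥ 4·(30p^4).
Also, for p ≥ 9 we have 4·(30p^4) ≥ 30(p+1)^4, since 4 ≥ (1 + 1/p)^4 for all p ≥ 9.
Combining, 4^(p + 1) ≥ 30(p+1)^4.
Hence, by induction on n, the claim holds for every n ≥ 9.
Hence the smallest such n_0 is 9.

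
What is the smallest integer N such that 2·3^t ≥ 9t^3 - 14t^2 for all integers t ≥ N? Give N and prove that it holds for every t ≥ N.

N = 6

At t = 5: 486 < 775, so the inequality fails and N ≥ 6. We prove 2·3^t ≥ 9t^3 - 14t^2 for all t ≥ 6.
For the base case t = 6: 2·3^t = 1458 and 9t^3 - 14t^2 = 1440, so 1458 ≥ 1440.
Inductive step: assume the claim holds for t = p, so 2·3^p ≥ 9p^3 - 14p^2.
Then 2·3^(p + 1) = 3·(2·3^p) ≥ 3·(9p^3 - 14p^2).
Also, for p ≥ 6 we have 3·(9p^3 - 14p^2) ≥ 9(p+1)^3 - 14(p+1)^2, since 3·(9p^3 - 14p^2) − (9(p+1)^3 - 14(p+1)^2) = 18p^3 - 55p^2 + p + 5, which is nonnegative for all p ≥ 6.
Combining, 2·3^(p + 1) ≥ 9(p+1)^3 - 14(p+1)^2.
By induction, the statement is established for all t ≥ 6.
Hence the smallest such N is 6.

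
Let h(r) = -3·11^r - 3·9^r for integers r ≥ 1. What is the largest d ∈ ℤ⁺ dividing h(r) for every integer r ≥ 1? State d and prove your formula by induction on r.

Computing the first values: h(1) = -60 and h(2) = -606; gcd(-60, -606) = 6, so d ≤ 6.
We prove 6 | -3·11^r - 3·9^r for all r ≥ 1 by induction on r.
For the base case r = 1: h(1) = -60 = 6·(-10), so 6 | h(1).
For the inductive step, assume it holds for an arbitrary p ≥ 1, i.e. 6 | h(p). Then
h(p+1) − 11·h(p) = (-3·11^(p+1) - 3·9^(p+1)) − 11·(-3·11^p - 3·9^p) = (-3)·9^p·(9 − 11) = (6)·9^p. Since 6 | h(p) by the inductive hypothesis, 6 | 11·h(p); and 6 | 6 since 6 = 6·1. Therefore 6 | h(p+1).
By the principle of mathematical induction, the result holds for all r ≥ 1.
Therefore the largest such d is 6.

d = 6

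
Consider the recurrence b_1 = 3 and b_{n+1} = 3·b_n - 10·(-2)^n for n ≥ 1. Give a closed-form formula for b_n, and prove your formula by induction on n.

b_n = -(-2)^(n + 1) + 7·3^(n - 1)

Computing the first terms: b_1 = 3, b_2 = 29, b_3 = 47. This suggests b_n = -(-2)^(n + 1) + 7·3^(n - 1).
Base case (n = 1): the formula gives 3 = 3 = b_1.
Suppose the result is true for n = j, so b_j = -(-2)^(j + 1) + 7·3^(j - 1).
Then b_{j+1} = 3·b_j - 10·(-2)^j = 3·(-(-2)^(j + 1) + 7·3^(j - 1)) - 10·(-2)^j = -(-2)^(j + 2) + 7·3^j = -(-2)^((j+1) + 1) + 7·3^((j+1) - 1),
which is the claimed formula at n = j+1.
By induction, the statement is established for all n ≥ 1.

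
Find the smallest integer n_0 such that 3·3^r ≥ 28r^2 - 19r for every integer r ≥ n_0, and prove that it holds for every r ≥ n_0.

At r = 4: 243 < 372, so the inequality fails and n_0 ≥ 5. We prove 3·3^r ≥ 28r^2 - 19r for all r ≥ 5.
Base case (r = 5): 3·3^r = 729 and 28r^2 - 19r = 605, so 729 ≥ 605.
For the inductive step, assume it holds for an arbitrary i ≥ 5, so 3·3^i ≥ 28i^2 - 19i.
Then 3·3^(i + 1) = 3·(3·3^i) ≥ 3·(28i^2 - 19i).
Also, for i ≥ 5 we have 3·(28i^2 - 19i) ≥ 28(i+1)^2 - 19(i+1), since 3·(28i^2 - 19i) − (28(i+1)^2 - 19(i+1)) = 56i^2 - 94i - 9, which is nonnegative for all i ≥ 5.
Combining, 3·3^(i + 1) ≥ 28(i+1)^2 - 19(i+1).
By the principle of mathematical induction, the result holds for all r ≥ 5.
Hence the smallest such n_0 is 5.

n_0 = 5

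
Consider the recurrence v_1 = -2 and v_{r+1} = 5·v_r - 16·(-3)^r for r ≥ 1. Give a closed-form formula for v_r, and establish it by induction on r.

v_r = 2(-3)^r + 4·5^(r - 1)

Computing the first terms: v_1 = -2, v_2 = 38, v_3 = 46. This suggests v_r = 2(-3)^r + 4·5^(r - 1).
Base case (r = 1): the formula gives -2 = -2 = v_1.
Inductive step: assume the claim holds for r = p, so v_p = 2(-3)^p + 4·5^(p - 1).
Then v_{p+1} = 5·v_p - 16·(-3)^p = 5·(2(-3)^p + 4·5^(p - 1)) - 16·(-3)^p = 2(-3)^(p + 1) + 4·5^p = 2(-3)^(p+1) + 4·5^((p+1) - 1),
which is the claimed formula at r = p+1.
This completes the induction.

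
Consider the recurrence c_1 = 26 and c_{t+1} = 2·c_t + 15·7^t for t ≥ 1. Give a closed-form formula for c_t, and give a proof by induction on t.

Computing the first terms: c_1 = 26, c_2 = 157, c_3 = 1049. This suggests c_t = 5·2^(t - 1) + 3·7^t.
Base step (t = 1): the formula gives 26 = 26 = c_1.
For the inductive step, assume it holds for an arbitrary m ≥ 1, so c_m = 5·2^(m - 1) + 3·7^m.
Then c_{m+1} = 2·c_m + 15·7^m = 2·(5·2^(m - 1) + 3·7^m) + 15·7^m = 5·2^m + 3·7^(m + 1) = 5·2^((m+1) - 1) + 3·7^(m+1),
which is the claimed formula at t = m+1.
Hence, by induction on t, the claim holds for every t ≥ 1.

c_t = 5·2^(t - 1) + 3·7^t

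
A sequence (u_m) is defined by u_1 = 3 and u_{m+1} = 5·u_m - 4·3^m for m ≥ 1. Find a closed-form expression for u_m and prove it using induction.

u_m = 2·3^m - 3·5^(m - 1)

Computing the first terms: u_1 = 3, u_2 = 3, u_3 = -21. This suggests u_m = 2·3^m - 3·5^(m - 1).
When m = 1: the formula gives 3 = 3 = u_1.
Suppose the result is true for m = j, so u_j = 2·3^j - 3·5^(j - 1).
Then u_{j+1} = 5·u_j - 4·3^j = 5·(2·3^j - 3·5^(j - 1)) - 4·3^j = 2·3^(j + 1) - 3·5^j = 2·3^(j+1) - 3·5^((j+1) - 1),
which is the claimed formula at m = j+1.
By induction, the statement is established for all m ≥ 1.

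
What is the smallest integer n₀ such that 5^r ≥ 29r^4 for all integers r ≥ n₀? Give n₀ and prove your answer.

At r = 6: 15625 < 37584, so the inequality fails and n₀ ≥ 7. We prove 5^r ≥ 29r^4 for all r ≥ 7.
Base step (r = 7): 5^r = 78125 and 29r^4 = 69629, so 78125 ≥ 69629.
Inductive step: assume the claim holds for r = m, so 5^m ≥ 29m^4.
Then 5^(m + 1) = 5·(5^m) ≥ 5·(29m^4).
Also, for m ≥ 7 we have 5·(29m^4) ≥ 29(m+1)^4, since 5 ≥ (1 + 1/m)^4 for all m ≥ 7.
Combining, 5^(m + 1) ≥ 29(m+1)^4.
This completes the induction.
Hence the smallest such n₀ is 7.

n₀ = 7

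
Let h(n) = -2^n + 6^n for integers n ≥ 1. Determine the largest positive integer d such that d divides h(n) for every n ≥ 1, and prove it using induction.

Computing the first values: h(1) = 4 and h(2) = 32; gcd(4, 32) = 4, so d ≤ 4.
We prove 4 | -2^n + 6^n for all n ≥ 1 by induction on n.
Base step (n = 1): h(1) = 4 = 4·(1), so 4 | h(1).
For the inductive step, assume it holds for an arbitrary m ≥ 1, i.e. 4 | h(m). Then
6^{m+1} − 2^{m+1} = 6·6^m − 2·2^m = 6·(6^m − 2^m) + (4)·2^m. The first term is divisible by 4 by the inductive hypothesis, and the second term (4)·2^m is divisible by 4 since 4 | 4. Hence 4 | h(m+1).
This completes the induction.
Therefore the largest such d is 4.

d = 4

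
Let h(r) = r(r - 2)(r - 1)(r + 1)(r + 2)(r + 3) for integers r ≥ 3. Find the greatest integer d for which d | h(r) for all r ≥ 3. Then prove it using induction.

Computing the first values: h(3) = 720 and h(4) = 5040; gcd(720, 5040) = 720, so d ≤ 720.
We prove 720 | r(r - 2)(r - 1)(r + 1)(r + 2)(r + 3) for all r ≥ 3 by induction on r.
When r = 3: h(3) = 720 = 720·(1), so 720 | h(3).
Inductive step: suppose the statement holds for some i ≥ 3, i.e. 720 | h(i). Then
h(i+1) − h(i) = (i-1)·i·(i+1)·(i+2)·(i+3)·(i+4) − (i-2)·(i-1)·i·(i+1)·(i+2)·(i+3) = (i-1)·i·(i+1)·(i+2)·(i+3)·[(i+4) − (i-2)] = 6·(i-1)·i·(i+1)·(i+2)·(i+3). The product of 5 consecutive integers is divisible by (5)! = 120, so h(i+1) − h(i) is divisible by 6·120 = 720. By the inductive hypothesis 720 | h(i), hence 720 | h(i+1).
Hence, by induction on r, the claim holds for every r ≥ 3.
Therefore the largest such d is 720.

d = 720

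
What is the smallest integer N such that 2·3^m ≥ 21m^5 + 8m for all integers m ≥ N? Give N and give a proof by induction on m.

At m = 14: 9565938 < 11294416, so the inequality fails and N ≥ 15. We prove 2·3^m ≥ 21m^5 + 8m for all m ≥ 15.
When m = 15: 2·3^m = 28697814 and 21m^5 + 8m = 15946995, so 28697814 ≥ 15946995.
For the inductive step, assume it holds for an arbitrary j ≥ 15, so 2·3^j ≥ 21j^5 + 8j.
Then 2·3^(j + 1) = 3·(2·3^j) ≥ 3·(21j^5 + 8j).
Also, for j ≥ 15 we have 3·(21j^5 + 8j) ≥ 21(j+1)^5 + 8(j+1), since 3·(21j^5 + 8j) − (21(j+1)^5 + 8(j+1)) = 42j^5 - 105j^4 - 210j^3 - 210j^2 - 89j - 29, which is nonnegative for all j ≥ 15.
Combining, 2·3^(j + 1) ≥ 21(j+1)^5 + 8(j+1).
By the principle of mathematical induction, the result holds for all m ≥ 15.
Hence the smallest such N is 15.

N = 15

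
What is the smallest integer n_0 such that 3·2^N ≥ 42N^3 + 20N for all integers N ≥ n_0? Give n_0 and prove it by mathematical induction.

n_0 = 16

At N = 15: 98304 < 142050, so the inequality fails and n_0 ≥ 16. We prove 3·2^N ≥ 42N^3 + 20N for all N ≥ 16.
Base case (N = 16): 3·2^N = 196608 and 42N^3 + 20N = 172352, so 196608 ≥ 172352.
Suppose the result is true for N = i, so 3·2^i ≥ 42i^3 + 20i.
Then 3·2^(i + 1) = 2·(3·2^i) ≥ 2·(42i^3 + 20i).
Also, for i ≥ 16 we have 2·(42i^3 + 20i) ≥ 42(i+1)^3 + 20(i+1), since 2·(42i^3 + 20i) − (42(i+1)^3 + 20(i+1)) = 42i^3 - 126i^2 - 106i - 62, which is nonnegative for all i ≥ 16.
Combining, 3·2^(i + 1) ≥ 42(i+1)^3 + 20(i+1).
This completes the induction.
Hence the smallest such n_0 is 16.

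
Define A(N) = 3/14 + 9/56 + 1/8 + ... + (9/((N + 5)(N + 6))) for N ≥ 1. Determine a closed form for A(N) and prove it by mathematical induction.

We claim A(N) = 3N/(2(N + 6)) for all N ≥ 1.
When N = 1: A(1) = 3/14, and the closed form gives 3/14. They agree.
For the inductive step, assume it holds for an arbitrary k ≥ 1, so A(k) = 3k/(2(k + 6)).
Then A(k+1) = A(k) + (9/((k + 6)(k + 7))) = (3k/(2(k + 6))) + (9/((k + 6)(k + 7))).
Simplifying, A(k+1) = 3(k + 1)/(2(k + 7)) = 3(k+1)/(2((k+1) + 6)),
which is the closed form with N = k+1.
Hence, by induction on N, the claim holds for every N ≥ 1.

A(N) = 3N/(2(N + 6))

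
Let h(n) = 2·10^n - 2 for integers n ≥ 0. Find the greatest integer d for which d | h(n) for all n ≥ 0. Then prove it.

Computing the first values: h(0) = 0 and h(1) = 18; gcd(0, 18) = 18, so d ≤ 18.
We prove 18 | 2·10^n - 2 for all n ≥ 0 by induction on n.
When n = 0: h(0) = 0 = 18·(0), so 18 | h(0).
Inductive step: suppose the statement holds for some i ≥ 0, i.e. 18 | h(i). Then
h(i+1) = 2·10^(i+1) - 2 = 10·(2·10^i - 2) + 18 = 10·h(i) + 18. The first term is divisible by 18 by the inductive hypothesis, and 18 is divisible by 18. Hence 18 | h(i+1).
This completes the induction.
Therefore the largest such d is 18.

d = 18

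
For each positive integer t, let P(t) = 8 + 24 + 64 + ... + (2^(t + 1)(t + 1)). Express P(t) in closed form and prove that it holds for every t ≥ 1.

P(t) = 2^(t + 2)t

We claim P(t) = 2^(t + 2)t for all t ≥ 1.
Base step (t = 1): P(1) = 8, and the closed form gives 8. They agree.
Suppose the result is true for t = m, so P(m) = 2^(m + 2)m.
Then P(m+1) = P(m) + (2^(m + 2)(m + 2)) = (2^(m + 2)m) + (2^(m + 2)(m + 2)).
Simplifying, P(m+1) = 2^(m + 3)(m + 1) = 2^((m+1) + 2)(m+1),
which is the closed form with t = m+1.
Hence, by induction on t, the claim holds for every t ≥ 1.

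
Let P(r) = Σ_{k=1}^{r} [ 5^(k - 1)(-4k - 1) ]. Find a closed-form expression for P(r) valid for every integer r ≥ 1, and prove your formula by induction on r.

P(r) = -5^r·r

We claim P(r) = -5^r·r for all r ≥ 1.
When r = 1: P(1) = -5, and the closed form gives -5. They agree.
For the inductive step, assume it holds for an arbitrary k ≥ 1, so P(k) = -5^k·k.
Then P(k+1) = P(k) + (5^k(-4k - 5)) = (-5^k·k) + (5^k(-4k - 5)).
Simplifying, P(k+1) = 5^(k + 1)(-k - 1) = -5^(k+1)·(k+1),
which is the closed form with r = k+1.
By the principle of mathematical induction, the result holds for all r ≥ 1.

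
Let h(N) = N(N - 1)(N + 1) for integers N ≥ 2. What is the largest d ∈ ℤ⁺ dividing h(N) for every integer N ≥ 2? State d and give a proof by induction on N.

Computing the first values: h(2) = 6 and h(3) = 24; gcd(6, 24) = 6, so d ≤ 6.
We prove 6 | N(N - 1)(N + 1) for all N ≥ 2 by induction on N.
Base case (N = 2): h(2) = 6 = 6·(1), so 6 | h(2).
Inductive step: suppose the statement holds for some m ≥ 2, i.e. 6 | h(m). Then
h(m+1) − h(m) = m·(m+1)·(m+2) − (m-1)·m·(m+1) = m·(m+1)·[(m+2) − (m-1)] = 3·m·(m+1). The product of 2 consecutive integers is divisible by (2)! = 2, so h(m+1) − h(m) is divisible by 3·2 = 6. By the inductive hypothesis 6 | h(m), hence 6 | h(m+1).
This completes the induction.
Therefore the largest such d is 6.

d = 6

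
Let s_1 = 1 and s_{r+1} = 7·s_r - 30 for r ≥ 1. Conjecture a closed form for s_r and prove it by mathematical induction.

s_r = -4·7^(r - 1) + 5

Computing the first terms: s_1 = 1, s_2 = -23, s_3 = -191. This suggests s_r = -4·7^(r - 1) + 5.
When r = 1: the formula gives 1 = 1 = s_1.
Suppose the result is true for r = m, so s_m = -4·7^(m - 1) + 5.
Then s_{m+1} = 7·s_m - 30 = 7·(-4·7^(m - 1) + 5) - 30 = -4·7^m + 5 = -4·7^((m+1) - 1) + 5,
which is the claimed formula at r = m+1.
Hence, by induction on r, the claim holds for every r ≥ 1.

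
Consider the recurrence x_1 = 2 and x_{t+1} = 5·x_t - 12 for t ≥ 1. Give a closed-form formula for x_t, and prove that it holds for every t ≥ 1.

Computing the first terms: x_1 = 2, x_2 = -2, x_3 = -22. This suggests x_t = -5^(t - 1) + 3.
Base step (t = 1): the formula gives 2 = 2 = x_1.
For the inductive step, assume it holds for an arbitrary i ≥ 1, so x_i = -5^(i - 1) + 3.
Then x_{i+1} = 5·x_i - 12 = 5·(-5^(i - 1) + 3) - 12 = -5^i + 3 = -5^((i+1) - 1) + 3,
which is the claimed formula at t = i+1.
Hence, by induction on t, the claim holds for every t ≥ 1.

x_t = -5^(t - 1) + 3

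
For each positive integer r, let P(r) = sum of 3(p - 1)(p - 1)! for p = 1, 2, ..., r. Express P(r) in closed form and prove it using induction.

P(r) = 3r! - 3

We claim P(r) = 3r! - 3 for all r ≥ 1.
Base step (r = 1): P(1) = 0, and the closed form gives 0. They agree.
Inductive step: assume the claim holds for r = p, so P(p) = 3p! - 3.
Then P(p+1) = P(p) + (3p·p!) = (3p! - 3) + (3p·p!).
Simplifying, P(p+1) = 3(p+1)! - 3,
which is the closed form with r = p+1.
By induction, the statement is established for all r ≥ 1.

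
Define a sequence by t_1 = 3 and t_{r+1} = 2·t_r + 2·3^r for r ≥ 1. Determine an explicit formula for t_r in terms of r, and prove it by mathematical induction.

Computing the first terms: t_1 = 3, t_2 = 12, t_3 = 42. This suggests t_r = -3·2^(r - 1) + 2·3^r.
Base step (r = 1): the formula gives 3 = 3 = t_1.
Suppose the result is true for r = k, so t_k = -3·2^(k - 1) + 2·3^k.
Then t_{k+1} = 2·t_k + 2·3^k = 2·(-3·2^(k - 1) + 2·3^k) + 2·3^k = -3·2^k + 2·3^(k + 1) = -3·2^((k+1) - 1) + 2·3^(k+1),
which is the claimed formula at r = k+1.
By induction, the statement is established for all r ≥ 1.

t_r = -3·2^(r - 1) + 2·3^r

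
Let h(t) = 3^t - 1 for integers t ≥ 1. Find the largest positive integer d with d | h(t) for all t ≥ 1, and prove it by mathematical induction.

Computing the first values: h(1) = 2 and h(2) = 8; gcd(2, 8) = 2, so d ≤ 2.
We prove 2 | 3^t - 1 for all t ≥ 1 by induction on t.
For the base case t = 1: h(1) = 2 = 2·(1), so 2 | h(1).
Suppose the result is true for t = p, i.e. 2 | h(p). Then
3^{p+1} − 1^{p+1} = 3·3^p − 1·1^p = 3·(3^p − 1^p) + (2)·1^p. The first term is divisible by 2 by the inductive hypothesis, and the second term (2)·1^p is divisible by 2 since 2 | 2. Hence 2 | h(p+1).
By the principle of mathematical induction, the result holds for all t ≥ 1.
Therefore the largest such d is 2.

d = 2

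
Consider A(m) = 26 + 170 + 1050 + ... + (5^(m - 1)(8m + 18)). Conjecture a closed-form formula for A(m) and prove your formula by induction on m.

A(m) = 2·5^m(m + 2) - 4

We claim A(m) = 2·5^m(m + 2) - 4 for all m ≥ 1.
When m = 1: A(1) = 26, and the closed form gives 26. They agree.
Inductive step: assume the claim holds for m = k, so A(k) = 2·5^k(k + 2) - 4.
Then A(k+1) = A(k) + (5^k(8k + 26)) = (2·5^k(k + 2) - 4) + (5^k(8k + 26)).
Simplifying, A(k+1) = 10·5^k·k + 30·5^k - 4 = 2·5^(k+1)((k+1) + 2) - 4,
which is the closed form with m = k+1.
By the principle of mathematical induction, the result holds for all m ≥ 1.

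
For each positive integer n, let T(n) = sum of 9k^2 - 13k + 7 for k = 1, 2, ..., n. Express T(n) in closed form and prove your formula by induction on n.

T(n) = n(3n^2 - 2n + 2)

We claim T(n) = n(3n^2 - 2n + 2) for all n ≥ 1.
For the base case n = 1: T(1) = 3, and the closed form gives 3. They agree.
For the inductive step, assume it holds for an arbitrary k ≥ 1, so T(k) = k(3k^2 - 2k + 2).
Then T(k+1) = T(k) + (9k^2 + 5k + 3) = (k(3k^2 - 2k + 2)) + (9k^2 + 5k + 3).
Simplifying, T(k+1) = (k + 1)(3k^2 + 4k + 3) = (k+1)(3(k+1)^2 - 2(k+1) + 2),
which is the closed form with n = k+1.
By the principle of mathematical induction, the result holds for all n ≥ 1.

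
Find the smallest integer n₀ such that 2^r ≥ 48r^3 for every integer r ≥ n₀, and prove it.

n₀ = 19

At r = 18: 262144 < 279936, so the inequality fails and n₀ ≥ 19. We prove 2^r ≥ 48r^3 for all r ≥ 19.
Base case (r = 19): 2^r = 524288 and 48r^3 = 329232, so 524288 ≥ 329232.
Inductive step: suppose the statement holds for some j ≥ 19, so 2^j ≥ 48j^3.
Then 2^(j + 1) = 2·(2^j) ≥ 2·(48j^3).
Also, for j ≥ 19 we have 2·(48j^3) ≥ 48(j+1)^3, since 2 ≥ (1 + 1/j)^3 for all j ≥ 19.
Combining, 2^(j + 1) ≥ 48(j+1)^3.
By the principle of mathematical induction, the result holds for all r ≥ 19.
Hence the smallest such n₀ is 19.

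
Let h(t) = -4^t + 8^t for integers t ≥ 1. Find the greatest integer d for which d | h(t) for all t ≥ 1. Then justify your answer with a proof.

Computing the first values: h(1) = 4 and h(2) = 48; gcd(4, 48) = 4, so d ≤ 4.
We prove 4 | -4^t + 8^t for all t ≥ 1 by induction on t.
Base case (t = 1): h(1) = 4 = 4·(1), so 4 | h(1).
For the inductive step, assume it holds for an arbitrary m ≥ 1, i.e. 4 | h(m). Then
8^{m+1} − 4^{m+1} = 8·8^m − 4·4^m = 8·(8^m − 4^m) + (4)·4^m. The first term is divisible by 4 by the inductive hypothesis, and the second term (4)·4^m is divisible by 4 since 4 | 4. Hence 4 | h(m+1).
Hence, by induction on t, the claim holds for every t ≥ 1.
Therefore the largest such d is 4.

d = 4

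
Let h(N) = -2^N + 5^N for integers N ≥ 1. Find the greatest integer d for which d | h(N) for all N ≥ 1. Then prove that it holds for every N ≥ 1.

Computing the first values: h(1) = 3 and h(2) = 21; gcd(3, 21) = 3, so d ≤ 3.
We prove 3 | -2^N + 5^N for all N ≥ 1 by induction on N.
Base case (N = 1): h(1) = 3 = 3·(1), so 3 | h(1).
Inductive step: assume the claim holds for N = j, i.e. 3 | h(j). Then
5^{j+1} − 2^{j+1} = 5·5^j − 2·2^j = 5·(5^j − 2^j) + (3)·2^j. The first term is divisible by 3 by the inductive hypothesis, and the second term (3)·2^j is divisible by 3 since 3 | 3. Hence 3 | h(j+1).
This completes the induction.
Therefore the largest such d is 3.

d = 3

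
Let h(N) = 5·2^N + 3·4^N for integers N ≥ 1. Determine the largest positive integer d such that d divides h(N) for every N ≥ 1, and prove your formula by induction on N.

d = 2

Computing the first values: h(1) = 22 and h(2) = 68; gcd(22, 68) = 2, so d ≤ 2.
We prove 2 | 5·2^N + 3·4^N for all N ≥ 1 by induction on N.
Base case (N = 1): h(1) = 22 = 2·(11), so 2 | h(1).
Suppose the result is true for N = k, i.e. 2 | h(k). Then
h(k+1) − 4·h(k) = (5·2^(k+1) + 3·4^(k+1)) − 4·(5·2^k + 3·4^k) = (5)·2^k·(2 − 4) = (-10)·2^k. Since 2 | h(k) by the inductive hypothesis, 2 | 4·h(k); and 2 | -10 since -10 = 2·-5. Therefore 2 | h(k+1).
This completes the induction.
Therefore the largest such d is 2.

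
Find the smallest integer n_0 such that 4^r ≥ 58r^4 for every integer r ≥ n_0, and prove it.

n_0 = 10

At r = 9: 262144 < 380538, so the inequality fails and n_0 ≥ 10. We prove 4^r ≥ 58r^4 for all r ≥ 10.
Base step (r = 10): 4^r = 1048576 and 58r^4 = 580000, so 1048576 ≥ 580000.
Suppose the result is true for r = m, so 4^m ≥ 58m^4.
Then 4^(m + 1) = 4·(4^m) ≥ 4·(58m^4).
Also, for m ≥ 10 we have 4·(58m^4) ≥ 58(m+1)^4, since 4 ≥ (1 + 1/m)^4 for all m ≥ 10.
Combining, 4^(m + 1) ≥ 58(m+1)^4.
By induction, the statement is established for all r ≥ 10.
Hence the smallest such n_0 is 10.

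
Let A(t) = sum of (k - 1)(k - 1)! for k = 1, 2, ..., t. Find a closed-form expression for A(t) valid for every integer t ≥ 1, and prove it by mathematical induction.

A(t) = t! - 1

We claim A(t) = t! - 1 for all t ≥ 1.
Base case (t = 1): A(1) = 0, and the closed form gives 0. They agree.
Inductive step: assume the claim holds for t = k, so A(k) = k! - 1.
Then A(k+1) = A(k) + (k·k!) = (k! - 1) + (k·k!).
Simplifying, A(k+1) = (k+1)! - 1,
which is the closed form with t = k+1.
This completes the induction.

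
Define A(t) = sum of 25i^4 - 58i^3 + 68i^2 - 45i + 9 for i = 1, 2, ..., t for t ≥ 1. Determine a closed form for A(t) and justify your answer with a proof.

We claim A(t) = t(5t^4 - 2t^3 + 2t^2 - 3t - 3) for all t ≥ 1.
Base step (t = 1): A(1) = -1, and the closed form gives -1. They agree.
For the inductive step, assume it holds for an arbitrary i ≥ 1, so A(i) = i(5i^4 - 2i^3 + 2i^2 - 3i - 3).
Then A(i+1) = A(i) + (25i^4 + 42i^3 + 44i^2 + 17i - 1) = (i(5i^4 - 2i^3 + 2i^2 - 3i - 3)) + (25i^4 + 42i^3 + 44i^2 + 17i - 1).
Simplifying, A(i+1) = (i + 1)(5i^4 + 18i^3 + 26i^2 + 15i - 1) = (i+1)(5(i+1)^4 - 2(i+1)^3 + 2(i+1)^2 - 3(i+1) - 3),
which is the closed form with t = i+1.
This completes the induction.

A(t) = t(5t^4 - 2t^3 + 2t^2 - 3t - 3)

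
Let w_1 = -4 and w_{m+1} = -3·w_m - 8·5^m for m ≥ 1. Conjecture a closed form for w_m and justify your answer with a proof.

Computing the first terms: w_1 = -4, w_2 = -28, w_3 = -116. This suggests w_m = (-3)^(m - 1) - 5^m.
For the base case m = 1: the formula gives -4 = -4 = w_1.
Inductive step: suppose the statement holds for some k ≥ 1, so w_k = (-3)^(k - 1) - 5^k.
Then w_{k+1} = -3·w_k - 8·5^k = -3·((-3)^(k - 1) - 5^k) - 8·5^k = (-3)^k - 5^(k + 1) = (-3)^((k+1) - 1) - 5^(k+1),
which is the claimed formula at m = k+1.
By the principle of mathematical induction, the result holds for all m ≥ 1.

w_m = (-3)^(m - 1) - 5^m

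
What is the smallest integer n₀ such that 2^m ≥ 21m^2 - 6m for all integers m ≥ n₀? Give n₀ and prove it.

n₀ = 12

At m = 11: 2048 < 2475, so the inequality fails and n₀ ≥ 12. We prove 2^m ≥ 21m^2 - 6m for all m ≥ 12.
When m = 12: 2^m = 4096 and 21m^2 - 6m = 2952, so 4096 ≥ 2952.
Inductive step: assume the claim holds for m = j, so 2^j ≥ 21j^2 - 6j.
Then 2^(j + 1) = 2·(2^j) ≥ 2·(21j^2 - 6j).
Also, for j ≥ 12 we have 2·(21j^2 - 6j) ≥ 21(j+1)^2 - 6(j+1), since 2·(21j^2 - 6j) − (21(j+1)^2 - 6(j+1)) = 21j^2 - 48j - 15, which is nonnegative for all j ≥ 12.
Combining, 2^(j + 1) ≥ 21(j+1)^2 - 6(j+1).
By the principle of mathematical induction, the result holds for all m ≥ 12.
Hence the smallest such n₀ is 12.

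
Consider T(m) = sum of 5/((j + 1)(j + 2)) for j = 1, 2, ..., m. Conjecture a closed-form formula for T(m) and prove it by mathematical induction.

T(m) = 5m/(2(m + 2))

We claim T(m) = 5m/(2(m + 2)) for all m ≥ 1.
Base step (m = 1): T(1) = 5/6, and the closed form gives 5/6. They agree.
Suppose the result is true for m = j, so T(j) = 5j/(2(j + 2)).
Then T(j+1) = T(j) + (5/((j + 2)(j + 3))) = (5j/(2(j + 2))) + (5/((j + 2)(j + 3))).
Simplifying, T(j+1) = 5(j + 1)/(2(j + 3)) = 5(j+1)/(2((j+1) + 2)),
which is the closed form with m = j+1.
By induction, the statement is established for all m ≥ 1.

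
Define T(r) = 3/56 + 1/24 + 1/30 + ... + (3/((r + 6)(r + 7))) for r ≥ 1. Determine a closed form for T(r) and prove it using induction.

T(r) = 3r/(7(r + 7))

We claim T(r) = 3r/(7(r + 7)) for all r ≥ 1.
Base case (r = 1): T(1) = 3/56, and the closed form gives 3/56. They agree.
For the inductive step, assume it holds for an arbitrary k ≥ 1, so T(k) = 3k/(7(k + 7)).
Then T(k+1) = T(k) + (3/((k + 7)(k + 8))) = (3k/(7(k + 7))) + (3/((k + 7)(k + 8))).
Simplifying, T(k+1) = 3(k + 1)/(7(k + 8)) = 3(k+1)/(7((k+1) + 7)),
which is the closed form with r = k+1.
By induction, the statement is established for all r ≥ 1.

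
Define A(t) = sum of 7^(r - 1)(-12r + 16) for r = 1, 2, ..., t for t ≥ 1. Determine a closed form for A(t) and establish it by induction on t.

We claim A(t) = 7^t(-2t + 3) - 3 for all t ≥ 1.
When t = 1: A(1) = 4, and the closed form gives 4. They agree.
For the inductive step, assume it holds for an arbitrary r ≥ 1, so A(r) = 7^r(-2r + 3) - 3.
Then A(r+1) = A(r) + (7^r(-12r + 4)) = (7^r(-2r + 3) - 3) + (7^r(-12r + 4)).
Simplifying, A(r+1) = -14·7^r·r + 7·7^r - 3 = 7^(r+1)(-2(r+1) + 3) - 3,
which is the closed form with t = r+1.
This completes the induction.

A(t) = 7^t(-2t + 3) - 3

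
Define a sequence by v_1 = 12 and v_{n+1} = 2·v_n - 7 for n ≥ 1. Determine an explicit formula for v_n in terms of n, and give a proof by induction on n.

Computing the first terms: v_1 = 12, v_2 = 17, v_3 = 27. This suggests v_n = 5·2^(n - 1) + 7.
When n = 1: the formula gives 12 = 12 = v_1.
Inductive step: suppose the statement holds for some r ≥ 1, so v_r = 5·2^(r - 1) + 7.
Then v_{r+1} = 2·v_r - 7 = 2·(5·2^(r - 1) + 7) - 7 = 5·2^r + 7 = 5·2^((r+1) - 1) + 7,
which is the claimed formula at n = r+1.
This completes the induction.

v_n = 5·2^(n - 1) + 7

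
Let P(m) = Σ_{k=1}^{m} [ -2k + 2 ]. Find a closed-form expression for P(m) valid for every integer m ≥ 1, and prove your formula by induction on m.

P(m) = -m(m - 1)

We claim P(m) = -m(m - 1) for all m ≥ 1.
When m = 1: P(1) = 0, and the closed form gives 0. They agree.
Inductive step: suppose the statement holds for some k ≥ 1, so P(k) = k(-k + 1).
Then P(k+1) = P(k) + (-2k) = (k(-k + 1)) + (-2k).
Simplifying, P(k+1) = -k(k + 1) = -(k+1)((k+1) - 1),
which is the closed form with m = k+1.
This completes the induction.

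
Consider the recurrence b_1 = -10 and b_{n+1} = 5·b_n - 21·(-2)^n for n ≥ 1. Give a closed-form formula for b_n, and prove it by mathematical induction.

b_n = 3(-2)^n - 4·5^(n - 1)

Computing the first terms: b_1 = -10, b_2 = -8, b_3 = -124. This suggests b_n = 3(-2)^n - 4·5^(n - 1).
Base case (n = 1): the formula gives -10 = -10 = b_1.
Suppose the result is true for n = i, so b_i = 3(-2)^i - 4·5^(i - 1).
Then b_{i+1} = 5·b_i - 21·(-2)^i = 5·(3(-2)^i - 4·5^(i - 1)) - 21·(-2)^i = 3(-2)^(i + 1) - 4·5^i = 3(-2)^(i+1) - 4·5^((i+1) - 1),
which is the claimed formula at n = i+1.
By the principle of mathematical induction, the result holds for all n ≥ 1.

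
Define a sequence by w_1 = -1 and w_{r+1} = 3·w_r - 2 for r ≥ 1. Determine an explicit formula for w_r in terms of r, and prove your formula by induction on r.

w_r = -2·3^(r - 1) + 1

Computing the first terms: w_1 = -1, w_2 = -5, w_3 = -17. This suggests w_r = -2·3^(r - 1) + 1.
Base case (r = 1): the formula gives -1 = -1 = w_1.
Inductive step: suppose the statement holds for some j ≥ 1, so w_j = -2·3^(j - 1) + 1.
Then w_{j+1} = 3·w_j - 2 = 3·(-2·3^(j - 1) + 1) - 2 = -2·3^j + 1 = -2·3^((j+1) - 1) + 1,
which is the claimed formula at r = j+1.
By induction, the statement is established for all r ≥ 1.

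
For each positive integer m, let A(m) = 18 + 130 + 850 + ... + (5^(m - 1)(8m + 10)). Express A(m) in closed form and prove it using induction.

We claim A(m) = 2·5^m(m + 1) - 2 for all m ≥ 1.
When m = 1: A(1) = 18, and the closed form gives 18. They agree.
Inductive step: assume the claim holds for m = r, so A(r) = 2·5^r(r + 1) - 2.
Then A(r+1) = A(r) + (5^r(8r + 18)) = (2·5^r(r + 1) - 2) + (5^r(8r + 18)).
Simplifying, A(r+1) = 10·5^r·r + 20·5^r - 2 = 2·5^(r+1)((r+1) + 1) - 2,
which is the closed form with m = r+1.
Hence, by induction on m, the claim holds for every m ≥ 1.

A(m) = 2·5^m(m + 1) - 2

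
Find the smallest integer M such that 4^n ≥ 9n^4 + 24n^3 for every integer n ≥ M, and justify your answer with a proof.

M = 8

At n = 7: 16384 < 29841, so the inequality fails and M ≥ 8. We prove 4^n ≥ 9n^4 + 24n^3 for all n ≥ 8.
Base case (n = 8): 4^n = 65536 and 9n^4 + 24n^3 = 49152, so 65536 ≥ 49152.
Inductive step: assume the claim holds for n = j, so 4^j ≥ 9j^4 + 24j^3.
Then 4^(j + 1) = 4·(4^j) ≥ 4·(9j^4 + 24j^3).
Also, for j ≥ 8 we have 4·(9j^4 + 24j^3) ≥ 9(j+1)^4 + 24(j+1)^3, since 4·(9j^4 + 24j^3) − (9(j+1)^4 + 24(j+1)^3) = 27j^4 + 36j^3 - 126j^2 - 108j - 33, which is nonnegative for all j ≥ 8.
Combining, 4^(j + 1) ≥ 9(j+1)^4 + 24(j+1)^3.
By induction, the statement is established for all n ≥ 8.
Hence the smallest such M is 8.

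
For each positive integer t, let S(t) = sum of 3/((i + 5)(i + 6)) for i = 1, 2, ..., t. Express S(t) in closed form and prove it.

S(t) = t/(2(t + 6))

We claim S(t) = t/(2(t + 6)) for all t ≥ 1.
Base case (t = 1): S(1) = 1/14, and the closed form gives 1/14. They agree.
Inductive step: assume the claim holds for t = i, so S(i) = i/(2(i + 6)).
Then S(i+1) = S(i) + (3/((i + 6)(i + 7))) = (i/(2(i + 6))) + (3/((i + 6)(i + 7))).
Simplifying, S(i+1) = (i + 1)/(2(i + 7)) = (i+1)/(2((i+1) + 6)),
which is the closed form with t = i+1.
This completes the induction.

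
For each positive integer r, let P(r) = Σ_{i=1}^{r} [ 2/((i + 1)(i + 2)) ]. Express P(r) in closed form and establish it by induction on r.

We claim P(r) = r/(r + 2) for all r ≥ 1.
Base step (r = 1): P(1) = 1/3, and the closed form gives 1/3. They agree.
Suppose the result is true for r = i, so P(i) = i/(i + 2).
Then P(i+1) = P(i) + (2/((i + 2)(i + 3))) = (i/(i + 2)) + (2/((i + 2)(i + 3))).
Simplifying, P(i+1) = (i + 1)/(i + 3) = (i+1)/((i+1) + 2),
which is the closed form with r = i+1.
By induction, the statement is established for all r ≥ 1.

P(r) = r/(r + 2)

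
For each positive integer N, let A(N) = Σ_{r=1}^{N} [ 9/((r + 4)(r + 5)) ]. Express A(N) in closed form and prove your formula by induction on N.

We claim A(N) = 9N/(5(N + 5)) for all N ≥ 1.
Base case (N = 1): A(1) = 3/10, and the closed form gives 3/10. They agree.
Inductive step: suppose the statement holds for some r ≥ 1, so A(r) = 9r/(5(r + 5)).
Then A(r+1) = A(r) + (9/((r + 5)(r + 6))) = (9r/(5(r + 5))) + (9/((r + 5)(r + 6))).
Simplifying, A(r+1) = 9(r + 1)/(5(r + 6)) = 9(r+1)/(5((r+1) + 5)),
which is the closed form with N = r+1.
Hence, by induction on N, the claim holds for every N ≥ 1.

A(N) = 9N/(5(N + 5))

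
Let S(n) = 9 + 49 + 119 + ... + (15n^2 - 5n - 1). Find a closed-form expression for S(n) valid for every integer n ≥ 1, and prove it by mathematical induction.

We claim S(n) = n(5n^2 + 5n - 1) for all n ≥ 1.
For the base case n = 1: S(1) = 9, and the closed form gives 9. They agree.
Inductive step: assume the claim holds for n = j, so S(j) = j(5j^2 + 5j - 1).
Then S(j+1) = S(j) + (15j^2 + 25j + 9) = (j(5j^2 + 5j - 1)) + (15j^2 + 25j + 9).
Simplifying, S(j+1) = (j + 1)(5j^2 + 15j + 9) = (j+1)(5(j+1)^2 + 5(j+1) - 1),
which is the closed form with n = j+1.
By induction, the statement is established for all n ≥ 1.

S(n) = n(5n^2 + 5n - 1)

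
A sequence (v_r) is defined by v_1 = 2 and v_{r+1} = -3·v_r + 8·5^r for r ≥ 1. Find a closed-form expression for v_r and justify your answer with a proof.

Computing the first terms: v_1 = 2, v_2 = 34, v_3 = 98. This suggests v_r = (-3)^r + 5^r.
For the base case r = 1: the formula gives 2 = 2 = v_1.
For the inductive step, assume it holds for an arbitrary m ≥ 1, so v_m = (-3)^m + 5^m.
Then v_{m+1} = -3·v_m + 8·5^m = -3·((-3)^m + 5^m) + 8·5^m = (-3)^(m + 1) + 5^(m + 1),
which is the claimed formula at r = m+1.
This completes the induction.

v_r = (-3)^r + 5^r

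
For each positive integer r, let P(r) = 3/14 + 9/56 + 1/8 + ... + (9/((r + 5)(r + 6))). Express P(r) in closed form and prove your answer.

We claim P(r) = 3r/(2(r + 6)) for all r ≥ 1.
Base step (r = 1): P(1) = 3/14, and the closed form gives 3/14. They agree.
For the inductive step, assume it holds for an arbitrary m ≥ 1, so P(m) = 3m/(2(m + 6)).
Then P(m+1) = P(m) + (9/((m + 6)(m + 7))) = (3m/(2(m + 6))) + (9/((m + 6)(m + 7))).
Simplifying, P(m+1) = 3(m + 1)/(2(m + 7)) = 3(m+1)/(2((m+1) + 6)),
which is the closed form with r = m+1.
Hence, by induction on r, the claim holds for every r ≥ 1.

P(r) = 3r/(2(r + 6))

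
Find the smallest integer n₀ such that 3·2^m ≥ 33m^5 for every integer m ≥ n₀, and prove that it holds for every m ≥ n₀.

At m = 27: 402653184 < 473513931, so the inequality fails and n₀ ≥ 28. We prove 3·2^m ≥ 33m^5 for all m ≥ 28.
Base case (m = 28): 3·2^m = 805306368 and 33m^5 = 567942144, so 805306368 ≥ 567942144.
Inductive step: assume the claim holds for m = j, so 3·2^j ≥ 33j^5.
Then 3·2^(j + 1) = 2·(3·2^j) ≥ 2·(33j^5).
Also, for j ≥ 28 we have 2·(33j^5) ≥ 33(j+1)^5, since 2 ≥ (1 + 1/j)^5 for all j ≥ 28.
Combining, 3·2^(j + 1) ≥ 33(j+1)^5.
This completes the induction.
Hence the smallest such n₀ is 28.

n₀ = 28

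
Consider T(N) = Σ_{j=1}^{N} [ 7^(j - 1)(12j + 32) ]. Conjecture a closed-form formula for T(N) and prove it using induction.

We claim T(N) = 7^N(2N + 5) - 5 for all N ≥ 1.
When N = 1: T(1) = 44, and the closed form gives 44. They agree.
Suppose the result is true for N = j, so T(j) = 7^j(2j + 5) - 5.
Then T(j+1) = T(j) + (7^j(12j + 44)) = (7^j(2j + 5) - 5) + (7^j(12j + 44)).
Simplifying, T(j+1) = 14·7^j·j + 49·7^j - 5 = 7^(j+1)(2(j+1) + 5) - 5,
which is the closed form with N = j+1.
By the principle of mathematical induction, the result holds for all N ≥ 1.

T(N) = 7^N(2N + 5) - 5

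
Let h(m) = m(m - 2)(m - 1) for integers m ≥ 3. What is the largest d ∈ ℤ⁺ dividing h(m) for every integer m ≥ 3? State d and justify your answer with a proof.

Computing the first values: h(3) = 6 and h(4) = 24; gcd(6, 24) = 6, so d ≤ 6.
We prove 6 | m(m - 2)(m - 1) for all m ≥ 3 by induction on m.
For the base case m = 3: h(3) = 6 = 6·(1), so 6 | h(3).
Inductive step: assume the claim holds for m = i, i.e. 6 | h(i). Then
h(i+1) − h(i) = (i-1)·i·(i+1) − (i-2)·(i-1)·i = (i-1)·i·[(i+1) − (i-2)] = 3·(i-1)·i. The product of 2 consecutive integers is divisible by (2)! = 2, so h(i+1) − h(i) is divisible by 3·2 = 6. By the inductive hypothesis 6 | h(i), hence 6 | h(i+1).
By induction, the statement is established for all m ≥ 3.
Therefore the largest such d is 6.

d = 6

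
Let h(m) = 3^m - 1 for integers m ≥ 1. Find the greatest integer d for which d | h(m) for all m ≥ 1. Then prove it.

d = 2

Computing the first values: h(1) = 2 and h(2) = 8; gcd(2, 8) = 2, so d ≤ 2.
We prove 2 | 3^m - 1 for all m ≥ 1 by induction on m.
When m = 1: h(1) = 2 = 2·(1), so 2 | h(1).
Inductive step: assume the claim holds for m = j, i.e. 2 | h(j). Then
3^{j+1} − 1^{j+1} = 3·3^j − 1·1^j = 3·(3^j − 1^j) + (2)·1^j. The first term is divisible by 2 by the inductive hypothesis, and the second term (2)·1^j is divisible by 2 since 2 | 2. Hence 2 | h(j+1).
Hence, by induction on m, the claim holds for every m ≥ 1.
Therefore the largest such d is 2.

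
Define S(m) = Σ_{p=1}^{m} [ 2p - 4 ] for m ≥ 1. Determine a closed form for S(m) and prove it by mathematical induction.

We claim S(m) = m(m - 3) for all m ≥ 1.
When m = 1: S(1) = -2, and the closed form gives -2. They agree.
For the inductive step, assume it holds for an arbitrary p ≥ 1, so S(p) = p(p - 3).
Then S(p+1) = S(p) + (2p - 2) = (p(p - 3)) + (2p - 2).
Simplifying, S(p+1) = (p - 2)(p + 1) = (p+1)((p+1) - 3),
which is the closed form with m = p+1.
Hence, by induction on m, the claim holds for every m ≥ 1.

S(m) = m(m - 3)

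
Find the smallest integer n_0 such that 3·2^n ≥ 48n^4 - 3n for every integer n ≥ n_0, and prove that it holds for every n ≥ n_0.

n_0 = 22

At n = 21: 6291456 < 9335025, so the inequality fails and n_0 ≥ 22. We prove 3·2^n ≥ 48n^4 - 3n for all n ≥ 22.
Base step (n = 22): 3·2^n = 12582912 and 48n^4 - 3n = 11244222, so 12582912 ≥ 11244222.
For the inductive step, assume it holds for an arbitrary i ≥ 22, so 3·2^i ≥ 48i^4 - 3i.
Then 3·2^(i + 1) = 2·(3·2^i) ≥ 2·(48i^4 - 3i).
Also, for i ≥ 22 we have 2·(48i^4 - 3i) ≥ 48(i+1)^4 - 3(i+1), since 2·(48i^4 - 3i) − (48(i+1)^4 - 3(i+1)) = 48i^4 - 192i^3 - 288i^2 - 195i - 45, which is nonnegative for all i ≥ 22.
Combining, 3·2^(i + 1) ≥ 48(i+1)^4 - 3(i+1).
Hence, by induction on n, the claim holds for every n ≥ 22.
Hence the smallest such n_0 is 22.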